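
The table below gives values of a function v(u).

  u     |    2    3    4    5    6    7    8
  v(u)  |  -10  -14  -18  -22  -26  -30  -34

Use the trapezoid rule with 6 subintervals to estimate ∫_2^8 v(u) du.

-132

Δu = 1.
T_6 = (1/2)·[(-10) + 2·(-14) + 2·(-18) + 2·(-22) + 2·(-26) + 2·(-30) + (-34)] = -132.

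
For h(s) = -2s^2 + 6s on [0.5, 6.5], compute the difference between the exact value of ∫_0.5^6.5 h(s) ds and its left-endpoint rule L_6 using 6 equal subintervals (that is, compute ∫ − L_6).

-22

Exact integral: ∫_0.5^6.5 h(s) ds = -57.
L_6 = -35.
Error = -57 − (-35) = -22.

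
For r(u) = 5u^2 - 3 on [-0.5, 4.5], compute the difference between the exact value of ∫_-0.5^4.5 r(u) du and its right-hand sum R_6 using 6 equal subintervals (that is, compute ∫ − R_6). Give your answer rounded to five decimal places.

-44.56019

Exact integral: ∫_-0.5^4.5 r(u) du ≈ 137.0833333.
R_6 ≈ 181.6435185.
Error ≈ 137.0833333 − 181.6435185 ≈ -44.56019.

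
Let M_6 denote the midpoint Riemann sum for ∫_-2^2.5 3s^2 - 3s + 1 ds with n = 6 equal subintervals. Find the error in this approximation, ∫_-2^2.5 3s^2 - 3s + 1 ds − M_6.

Exact integral: ∫_-2^2.5 f(s) ds = 24.75.
M_6 = 24.1171875.
Error = 24.75 − 24.1171875 = 0.6328125.

0.6328125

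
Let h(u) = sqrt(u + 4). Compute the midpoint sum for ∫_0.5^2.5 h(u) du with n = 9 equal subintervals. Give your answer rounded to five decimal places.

Δu = (2.5 − 0.5)/9 = 2/9.
Midpoints: 11/18, 5/6, 19/18, 23/18, 1.5, 31/18, 35/18, 13/6, 43/18.
h(11/18) ≈ 2.14735, h(5/6) ≈ 2.19848, h(19/18) ≈ 2.24846, h(23/18) ≈ 2.29734, h(1.5) ≈ 2.34521, h(31/18) ≈ 2.39212, h(35/18) ≈ 2.43812, h(13/6) ≈ 2.48328, h(43/18) ≈ 2.52763.
Sum = Δu · [h(11/18) + h(5/6) + h(19/18) + ...].
Sum ≈ 4.68400.

4.68400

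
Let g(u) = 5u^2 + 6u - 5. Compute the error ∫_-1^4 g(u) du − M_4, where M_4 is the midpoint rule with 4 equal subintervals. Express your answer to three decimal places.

3.255

Exact integral: ∫_-1^4 g(u) du ≈ 128.33333.
M_4 = 125.078125.
Error ≈ 128.33333 − 125.078125 ≈ 3.255.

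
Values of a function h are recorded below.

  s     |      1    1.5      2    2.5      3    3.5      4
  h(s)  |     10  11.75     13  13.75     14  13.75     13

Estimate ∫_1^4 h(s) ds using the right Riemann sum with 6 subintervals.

39.625

Δs = 0.5.
Sum = 0.5·[11.75 + 13 + 13.75 + 14 + 13.75 + 13] = 39.625.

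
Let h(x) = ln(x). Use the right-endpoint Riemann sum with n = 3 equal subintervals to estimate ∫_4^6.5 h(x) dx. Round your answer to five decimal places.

Δx = (6.5 − 4)/3 = 5/6.
Right endpoints: 29/6, 17/3, 6.5.
h(29/6) ≈ 1.57554, h(17/3) ≈ 1.73460, h(6.5) ≈ 1.87180.
Sum = Δx · [h(29/6) + h(17/3) + h(6.5)].
Sum ≈ 4.31828.

4.31828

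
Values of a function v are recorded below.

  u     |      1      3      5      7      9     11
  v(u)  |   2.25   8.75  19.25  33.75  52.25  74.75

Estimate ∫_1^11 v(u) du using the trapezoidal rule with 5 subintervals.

Δu = 2.
T_5 = (2/2)·[2.25 + 2·8.75 + 2·19.25 + 2·33.75 + 2·52.25 + 74.75] = 305.

305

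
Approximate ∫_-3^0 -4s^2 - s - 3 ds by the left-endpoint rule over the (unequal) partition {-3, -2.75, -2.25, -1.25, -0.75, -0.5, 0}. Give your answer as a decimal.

-52.125

Subinterval widths: 0.25, 0.5, 1, 0.5, 0.25, 0.5.
Left endpoints: -3, -2.75, -2.25, -1.25, -0.75, -0.5.
f(-3) = -36, f(-2.75) = -30.5, f(-2.25) = -21, f(-1.25) = -8, f(-0.75) = -4.5, f(-0.5) = -3.5.
Sum = Σ Δs_i · f(s_i).
Sum = -52.125.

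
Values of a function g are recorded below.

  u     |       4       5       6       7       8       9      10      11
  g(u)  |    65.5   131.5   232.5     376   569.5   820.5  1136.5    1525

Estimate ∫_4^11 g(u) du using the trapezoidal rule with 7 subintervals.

4061.75

Δu = 1.
T_7 = (1/2)·[65.5 + 2·131.5 + 2·232.5 + 2·376 + 2·569.5 + 2·820.5 + 2·1136.5 + 1525] = 4061.75.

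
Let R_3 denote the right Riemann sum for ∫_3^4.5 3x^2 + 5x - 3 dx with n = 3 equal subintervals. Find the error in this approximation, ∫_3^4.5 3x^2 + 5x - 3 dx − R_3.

Exact integral: ∫_3^4.5 f(x) dx = 87.75.
R_3 = 98.25.
Error = 87.75 − 98.25 = -10.5.

-10.5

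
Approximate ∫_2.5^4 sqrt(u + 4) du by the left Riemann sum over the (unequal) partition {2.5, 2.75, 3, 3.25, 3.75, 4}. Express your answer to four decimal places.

Subinterval widths: 0.25, 0.25, 0.25, 0.5, 0.25.
Left endpoints: 2.5, 2.75, 3, 3.25, 3.75.
f(2.5) ≈ 2.5495, f(2.75) ≈ 2.5981, f(3) ≈ 2.6458, f(3.25) ≈ 2.6926, f(3.75) ≈ 2.7839.
Sum = Σ Δu_i · f(u_i).
Sum ≈ 3.9906.

3.9906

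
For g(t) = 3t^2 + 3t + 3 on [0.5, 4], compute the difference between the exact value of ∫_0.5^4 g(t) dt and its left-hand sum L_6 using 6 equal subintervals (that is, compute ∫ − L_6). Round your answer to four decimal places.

16.2483

Exact integral: ∫_0.5^4 g(t) dt = 98.
L_6 ≈ 81.751736.
Error ≈ 98 − 81.751736 ≈ 16.2483.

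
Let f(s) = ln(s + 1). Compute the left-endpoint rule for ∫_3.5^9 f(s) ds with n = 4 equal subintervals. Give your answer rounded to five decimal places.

Δs = (9 − 3.5)/4 = 1.375.
Left endpoints: 3.5, 4.875, 6.25, 7.625.
f(3.5) ≈ 1.50408, f(4.875) ≈ 1.77071, f(6.25) ≈ 1.98100, f(7.625) ≈ 2.15466.
Sum = Δs · [f(3.5) + f(4.875) + f(6.25) + f(7.625)].
Sum ≈ 10.18937.

10.18937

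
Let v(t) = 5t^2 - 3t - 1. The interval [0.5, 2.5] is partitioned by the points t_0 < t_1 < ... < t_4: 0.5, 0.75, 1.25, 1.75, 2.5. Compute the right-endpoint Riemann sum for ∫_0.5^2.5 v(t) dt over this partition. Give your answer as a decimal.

23.015625

Subinterval widths: 0.25, 0.5, 0.5, 0.75.
Right endpoints: 0.75, 1.25, 1.75, 2.5.
v(0.75) = -0.4375, v(1.25) = 3.0625, v(1.75) = 9.0625, v(2.5) = 22.75.
Sum = Σ Δt_i · v(t_i).
Sum = 23.015625.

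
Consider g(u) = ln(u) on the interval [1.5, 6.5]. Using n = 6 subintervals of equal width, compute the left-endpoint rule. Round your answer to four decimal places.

5.9182

Δu = (6.5 − 1.5)/6 = 5/6.
Left endpoints: 1.5, 7/3, 19/6, 4, 29/6, 17/3.
g(1.5) ≈ 0.4055, g(7/3) ≈ 0.8473, g(19/6) ≈ 1.1527, g(4) ≈ 1.3863, g(29/6) ≈ 1.5755, g(17/3) ≈ 1.7346.
Sum = Δu · [g(1.5) + g(7/3) + g(19/6) + ...].
Sum ≈ 5.9182.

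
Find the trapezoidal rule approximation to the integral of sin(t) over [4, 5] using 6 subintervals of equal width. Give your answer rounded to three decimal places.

Δt = (5 − 4)/6 = 1/6.
f(4) ≈ -0.757, f(25/6) ≈ -0.855, f(13/3) ≈ -0.929, f(4.5) ≈ -0.978, f(14/3) ≈ -0.999, f(29/6) ≈ -0.993, f(5) ≈ -0.959.
T_6 = (Δt/2)·[f(t_0) + 2f(t_1) + ... + 2f(t_{5}) + f(t_6)].
Sum ≈ -0.935.

-0.935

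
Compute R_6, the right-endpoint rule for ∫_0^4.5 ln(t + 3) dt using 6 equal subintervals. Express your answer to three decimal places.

Δt = (4.5 − 0)/6 = 0.75.
Right endpoints: 0.75, 1.5, 2.25, 3, 3.75, 4.5.
f(0.75) ≈ 1.322, f(1.5) ≈ 1.504, f(2.25) ≈ 1.658, f(3) ≈ 1.792, f(3.75) ≈ 1.910, f(4.5) ≈ 2.015.
Sum = Δt · [f(0.75) + f(1.5) + f(2.25) + ...].
Sum ≈ 7.650.

7.650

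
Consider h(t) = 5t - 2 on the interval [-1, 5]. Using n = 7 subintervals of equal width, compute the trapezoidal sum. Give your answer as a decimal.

Δt = (5 − (-1))/7 = 6/7.
h(-1) = -7, h(-1/7) = -19/7, h(5/7) = 11/7, h(11/7) = 41/7, h(17/7) = 71/7, h(23/7) = 101/7, h(29/7) = 131/7, h(5) = 23.
T_7 = (Δt/2)·[h(t_0) + 2h(t_1) + ... + 2h(t_{6}) + h(t_7)].
Sum = 48.

48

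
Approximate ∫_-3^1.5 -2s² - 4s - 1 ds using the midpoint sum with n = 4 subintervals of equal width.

Δs = (1.5 − (-3))/4 = 1.125.
Midpoints: -2.4375, -1.3125, -0.1875, 0.9375.
f(-2.4375) = -3.1328125, f(-1.3125) = 0.8046875, f(-0.1875) = -0.3203125, f(0.9375) = -6.5078125.
Sum = Δs · [f(-2.4375) + f(-1.3125) + f(-0.1875) + f(0.9375)].
Sum = -10.30078125.

-10.30078125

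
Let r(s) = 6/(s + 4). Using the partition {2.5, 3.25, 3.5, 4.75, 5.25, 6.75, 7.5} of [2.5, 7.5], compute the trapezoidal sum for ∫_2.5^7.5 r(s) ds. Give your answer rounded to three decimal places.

Subinterval widths: 0.75, 0.25, 1.25, 0.5, 1.5, 0.75.
r(2.5) = 12/13, r(3.25) = 24/29, r(3.5) = 0.8, r(4.75) = 24/35, r(5.25) = 24/37, r(6.75) = 24/43, r(7.5) = 12/23.
On each subinterval the trapezoid contributes (Δs_i/2)·[r(s_{i-1}) + r(s_i)].
Sum ≈ 3.432.

3.432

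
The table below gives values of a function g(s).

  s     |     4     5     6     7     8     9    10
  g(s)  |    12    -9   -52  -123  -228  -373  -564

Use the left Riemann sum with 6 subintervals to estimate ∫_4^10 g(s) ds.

Δs = 1.
Sum = 1·[12 + (-9) + (-52) + (-123) + (-228) + (-373)] = -773.

-773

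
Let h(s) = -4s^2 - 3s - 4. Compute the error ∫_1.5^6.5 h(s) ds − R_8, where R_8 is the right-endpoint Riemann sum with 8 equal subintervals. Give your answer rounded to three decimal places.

Exact integral: ∫_1.5^6.5 h(s) ds ≈ -441.66667.
R_8 = -497.65625.
Error ≈ -441.66667 − (-497.65625) ≈ 55.990.

55.990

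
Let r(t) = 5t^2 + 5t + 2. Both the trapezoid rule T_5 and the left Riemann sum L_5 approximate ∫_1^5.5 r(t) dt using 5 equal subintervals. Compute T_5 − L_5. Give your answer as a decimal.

75.9375

T_5 = 360.7875.
L_5 = 284.85.
T_5 − L_5 = 75.9375.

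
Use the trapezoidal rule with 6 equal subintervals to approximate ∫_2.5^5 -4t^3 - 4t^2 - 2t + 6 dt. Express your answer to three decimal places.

-739.065

Δt = (5 − 2.5)/6 = 5/12.
f(2.5) = -86.5, f(35/12) = -57503/432, f(10/3) = -5218/27, f(3.75) = -268.6875, f(25/6) = -19501/54, f(55/12) = -204043/432, f(5) = -604.
T_6 = (Δt/2)·[f(t_0) + 2f(t_1) + ... + 2f(t_{5}) + f(t_6)].
Sum ≈ -739.065.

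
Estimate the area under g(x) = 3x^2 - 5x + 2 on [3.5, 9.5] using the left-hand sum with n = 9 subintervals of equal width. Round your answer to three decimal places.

564.833

Δx = (9.5 − 3.5)/9 = 2/3.
Left endpoints: 3.5, 25/6, 29/6, 5.5, 37/6, 41/6, 7.5, 49/6, 53/6.
g(3.5) = 21.25, g(25/6) = 33.25, g(29/6) = 575/12, g(5.5) = 65.25, g(37/6) = 85.25, g(41/6) = 1295/12, g(7.5) = 133.25, g(49/6) = 161.25, g(53/6) = 2303/12.
Sum = Δx · [g(3.5) + g(25/6) + g(29/6) + ...].
Sum ≈ 564.833.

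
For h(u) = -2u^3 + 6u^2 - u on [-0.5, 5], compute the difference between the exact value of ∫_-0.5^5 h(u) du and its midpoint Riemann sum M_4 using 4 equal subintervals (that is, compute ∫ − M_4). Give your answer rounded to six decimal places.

Exact integral: ∫_-0.5^5 h(u) du = -74.59375.
M_4 ≈ -68.09472656.
Error ≈ -74.59375 − (-68.09472656) ≈ -6.499023.

-6.499023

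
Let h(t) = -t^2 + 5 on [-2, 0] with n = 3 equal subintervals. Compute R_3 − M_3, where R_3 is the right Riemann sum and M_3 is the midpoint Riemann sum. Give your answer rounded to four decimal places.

R_3 ≈ 8.518519.
M_3 ≈ 7.407407.
R_3 − M_3 ≈ 1.1111.

1.1111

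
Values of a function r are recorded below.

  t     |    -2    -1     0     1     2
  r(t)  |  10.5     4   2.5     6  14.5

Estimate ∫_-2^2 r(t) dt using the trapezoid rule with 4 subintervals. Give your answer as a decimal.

25

Δt = 1.
T_4 = (1/2)·[10.5 + 2·4 + 2·2.5 + 2·6 + 14.5] = 25.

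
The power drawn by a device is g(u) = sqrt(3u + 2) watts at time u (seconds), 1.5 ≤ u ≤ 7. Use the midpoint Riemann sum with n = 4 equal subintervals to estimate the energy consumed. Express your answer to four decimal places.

20.8508

Δu = (7 − 1.5)/4 = 1.375.
Midpoints: 2.1875, 3.5625, 4.9375, 6.3125.
g(2.1875) ≈ 2.9262, g(3.5625) ≈ 3.5620, g(4.9375) ≈ 4.1003, g(6.3125) ≈ 4.5758.
Sum = Δu · [g(2.1875) + g(3.5625) + g(4.9375) + g(6.3125)].
Sum ≈ 20.8508.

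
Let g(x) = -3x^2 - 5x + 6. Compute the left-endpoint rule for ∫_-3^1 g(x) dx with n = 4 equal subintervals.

12

Δx = (1 − (-3))/4 = 1.
Left endpoints: -3, -2, -1, 0.
g(-3) = -6, g(-2) = 4, g(-1) = 8, g(0) = 6.
Sum = Δx · [g(-3) + g(-2) + g(-1) + g(0)].
Sum = 12.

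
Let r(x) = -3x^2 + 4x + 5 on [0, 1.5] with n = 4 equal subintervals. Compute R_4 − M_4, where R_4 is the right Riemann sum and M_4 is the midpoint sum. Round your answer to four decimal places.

R_4 = 8.37890625.
M_4 ≈ 8.677734.
R_4 − M_4 ≈ -0.2988.

-0.2988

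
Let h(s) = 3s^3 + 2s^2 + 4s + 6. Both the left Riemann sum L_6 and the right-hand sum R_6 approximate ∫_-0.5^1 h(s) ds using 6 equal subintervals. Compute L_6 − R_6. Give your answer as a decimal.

L_6 = 10.66015625.
R_6 = 13.37890625.
L_6 − R_6 = -2.71875.

-2.71875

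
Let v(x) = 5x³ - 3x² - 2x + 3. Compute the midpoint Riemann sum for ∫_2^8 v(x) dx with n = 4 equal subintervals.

4473

Δx = (8 − 2)/4 = 1.5.
Midpoints: 2.75, 4.25, 5.75, 7.25.
v(2.75) = 78.796875, v(4.25) = 324.140625, v(5.75) = 842.859375, v(7.25) = 1736.203125.
Sum = Δx · [v(2.75) + v(4.25) + v(5.75) + v(7.25)].
Sum = 4473.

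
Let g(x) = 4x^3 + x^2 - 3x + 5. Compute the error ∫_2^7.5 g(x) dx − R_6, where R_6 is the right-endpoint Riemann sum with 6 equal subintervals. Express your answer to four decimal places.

-819.8310

Exact integral: ∫_2^7.5 g(x) dx ≈ 3235.145833.
R_6 ≈ 4054.976852.
Error ≈ 3235.145833 − 4054.976852 ≈ -819.8310.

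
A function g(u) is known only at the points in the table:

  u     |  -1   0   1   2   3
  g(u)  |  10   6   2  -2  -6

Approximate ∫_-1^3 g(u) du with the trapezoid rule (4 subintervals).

8

Δu = 1.
T_4 = (1/2)·[10 + 2·6 + 2·2 + 2·(-2) + (-6)] = 8.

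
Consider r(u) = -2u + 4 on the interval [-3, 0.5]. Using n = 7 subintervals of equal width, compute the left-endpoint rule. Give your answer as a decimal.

Δu = (0.5 − (-3))/7 = 0.5.
Left endpoints: -3, -2.5, -2, -1.5, -1, -0.5, 0.
r(-3) = 10, r(-2.5) = 9, r(-2) = 8, r(-1.5) = 7, r(-1) = 6, r(-0.5) = 5, r(0) = 4.
Sum = Δu · [r(-3) + r(-2.5) + r(-2) + ...].
Sum = 24.5.

24.5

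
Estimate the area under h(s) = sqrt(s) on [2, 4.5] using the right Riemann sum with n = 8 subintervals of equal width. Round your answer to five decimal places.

4.58787

Δs = (4.5 − 2)/8 = 0.3125.
Right endpoints: 2.3125, 2.625, 2.9375, 3.25, 3.5625, 3.875, 4.1875, 4.5.
h(2.3125) ≈ 1.52069, h(2.625) ≈ 1.62019, h(2.9375) ≈ 1.71391, h(3.25) ≈ 1.80278, h(3.5625) ≈ 1.88746, h(3.875) ≈ 1.96850, h(4.1875) ≈ 2.04634, h(4.5) ≈ 2.12132.
Sum = Δs · [h(2.3125) + h(2.625) + h(2.9375) + ...].
Sum ≈ 4.58787.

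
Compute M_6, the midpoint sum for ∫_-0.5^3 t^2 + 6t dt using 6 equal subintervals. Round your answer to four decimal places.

Δt = (3 − (-0.5))/6 = 7/12.
Midpoints: -5/24, 0.375, 23/24, 37/24, 2.125, 65/24.
f(-5/24) = -695/576, f(0.375) = 2.390625, f(23/24) = 3841/576, f(37/24) = 6697/576, f(2.125) = 17.265625, f(65/24) = 13585/576.
Sum = Δt · [f(-5/24) + f(0.375) + f(23/24) + ...].
Sum ≈ 35.1924.

35.1924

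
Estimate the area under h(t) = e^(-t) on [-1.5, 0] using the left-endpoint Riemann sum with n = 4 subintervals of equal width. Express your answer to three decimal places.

Δt = (0 − (-1.5))/4 = 0.375.
Left endpoints: -1.5, -1.125, -0.75, -0.375.
h(-1.5) ≈ 4.482, h(-1.125) ≈ 3.080, h(-0.75) ≈ 2.117, h(-0.375) ≈ 1.455.
Sum = Δt · [h(-1.5) + h(-1.125) + h(-0.75) + h(-0.375)].
Sum ≈ 4.175.

4.175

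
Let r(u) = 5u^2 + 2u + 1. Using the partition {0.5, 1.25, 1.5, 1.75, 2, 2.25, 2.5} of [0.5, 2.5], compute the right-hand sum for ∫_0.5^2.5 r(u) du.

40.515625

Subinterval widths: 0.75, 0.25, 0.25, 0.25, 0.25, 0.25.
Right endpoints: 1.25, 1.5, 1.75, 2, 2.25, 2.5.
r(1.25) = 11.3125, r(1.5) = 15.25, r(1.75) = 19.8125, r(2) = 25, r(2.25) = 30.8125, r(2.5) = 37.25.
Sum = Σ Δu_i · r(u_i).
Sum = 40.515625.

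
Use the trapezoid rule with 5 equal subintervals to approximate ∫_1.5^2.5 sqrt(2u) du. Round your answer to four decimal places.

Δu = (2.5 − 1.5)/5 = 0.2.
f(1.5) ≈ 1.7321, f(1.7) ≈ 1.8439, f(1.9) ≈ 1.9494, f(2.1) ≈ 2.0494, f(2.3) ≈ 2.1448, f(2.5) ≈ 2.2361.
T_5 = (Δu/2)·[f(u_0) + 2f(u_1) + ... + 2f(u_{4}) + f(u_5)].
Sum ≈ 1.9943.

1.9943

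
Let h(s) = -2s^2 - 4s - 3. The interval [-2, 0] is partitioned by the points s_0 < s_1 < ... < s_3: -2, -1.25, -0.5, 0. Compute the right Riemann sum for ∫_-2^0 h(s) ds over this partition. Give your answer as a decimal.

-3.46875

Subinterval widths: 0.75, 0.75, 0.5.
Right endpoints: -1.25, -0.5, 0.
h(-1.25) = -1.125, h(-0.5) = -1.5, h(0) = -3.
Sum = Σ Δs_i · h(s_i).
Sum = -3.46875.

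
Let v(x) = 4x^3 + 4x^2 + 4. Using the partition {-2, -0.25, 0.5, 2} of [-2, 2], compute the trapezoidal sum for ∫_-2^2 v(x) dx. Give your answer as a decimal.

39.921875

Subinterval widths: 1.75, 0.75, 1.5.
v(-2) = -12, v(-0.25) = 4.1875, v(0.5) = 5.5, v(2) = 52.
On each subinterval the trapezoid contributes (Δx_i/2)·[v(x_{i-1}) + v(x_i)].
Sum = 39.921875.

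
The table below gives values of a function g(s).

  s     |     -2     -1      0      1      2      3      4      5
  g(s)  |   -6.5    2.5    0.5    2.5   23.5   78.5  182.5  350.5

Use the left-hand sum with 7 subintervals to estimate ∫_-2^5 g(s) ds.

Δs = 1.
Sum = 1·[(-6.5) + 2.5 + 0.5 + 2.5 + 23.5 + 78.5 + 182.5] = 283.5.

283.5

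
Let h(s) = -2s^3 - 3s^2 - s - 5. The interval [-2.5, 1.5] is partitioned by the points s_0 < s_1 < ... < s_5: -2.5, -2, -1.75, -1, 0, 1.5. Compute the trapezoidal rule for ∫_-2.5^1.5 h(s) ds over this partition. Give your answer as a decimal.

-23.609375

Subinterval widths: 0.5, 0.25, 0.75, 1, 1.5.
h(-2.5) = 10, h(-2) = 1, h(-1.75) = -1.71875, h(-1) = -5, h(0) = -5, h(1.5) = -20.
On each subinterval the trapezoid contributes (Δs_i/2)·[h(s_{i-1}) + h(s_i)].
Sum = -23.609375.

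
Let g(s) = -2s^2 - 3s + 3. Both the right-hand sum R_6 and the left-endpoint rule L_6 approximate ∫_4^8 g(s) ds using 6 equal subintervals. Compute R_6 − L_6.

R_6 ≈ -395.2592593.
L_6 ≈ -323.2592593.
R_6 − L_6 = -72.

-72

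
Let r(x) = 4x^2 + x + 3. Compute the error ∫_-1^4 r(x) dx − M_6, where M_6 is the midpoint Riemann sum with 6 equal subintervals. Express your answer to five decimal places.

1.15741

Exact integral: ∫_-1^4 r(x) dx ≈ 109.1666667.
M_6 ≈ 108.0092593.
Error ≈ 109.1666667 − 108.0092593 ≈ 1.15741.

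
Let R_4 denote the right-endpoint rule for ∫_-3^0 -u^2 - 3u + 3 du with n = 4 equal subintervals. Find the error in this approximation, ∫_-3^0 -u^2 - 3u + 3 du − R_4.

Exact integral: ∫_-3^0 f(u) du = 13.5.
R_4 = 13.21875.
Error = 13.5 − 13.21875 = 0.28125.

0.28125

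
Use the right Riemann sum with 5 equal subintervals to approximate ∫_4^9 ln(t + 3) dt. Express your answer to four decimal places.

11.4621

Δt = (9 − 4)/5 = 1.
Right endpoints: 5, 6, 7, 8, 9.
f(5) ≈ 2.0794, f(6) ≈ 2.1972, f(7) ≈ 2.3026, f(8) ≈ 2.3979, f(9) ≈ 2.4849.
Sum = Δt · [f(5) + f(6) + f(7) + f(8) + f(9)].
Sum ≈ 11.4621.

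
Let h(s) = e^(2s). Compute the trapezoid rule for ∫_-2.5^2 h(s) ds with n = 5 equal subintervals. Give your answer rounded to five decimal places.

Δs = (2 − (-2.5))/5 = 0.9.
h(-2.5) ≈ 0.00674, h(-1.6) ≈ 0.04076, h(-0.7) ≈ 0.24660, h(0.2) ≈ 1.49182, h(1.1) ≈ 9.02501, h(2) ≈ 54.59815.
T_5 = (Δs/2)·[h(s_0) + 2h(s_1) + ... + 2h(s_{4}) + h(s_5)].
Sum ≈ 34.29598.

34.29598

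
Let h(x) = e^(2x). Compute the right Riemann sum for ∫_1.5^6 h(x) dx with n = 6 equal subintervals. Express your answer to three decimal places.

Δx = (6 − 1.5)/6 = 0.75.
Right endpoints: 2.25, 3, 3.75, 4.5, 5.25, 6.
h(2.25) ≈ 90.017, h(3) ≈ 403.429, h(3.75) ≈ 1808.042, h(4.5) ≈ 8103.084, h(5.25) ≈ 36315.503, h(6) ≈ 162754.791.
Sum = Δx · [h(2.25) + h(3) + h(3.75) + ...].
Sum ≈ 157106.150.

157106.150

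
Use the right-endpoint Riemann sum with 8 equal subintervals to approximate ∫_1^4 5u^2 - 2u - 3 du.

94.2890625

Δu = (4 − 1)/8 = 0.375.
Right endpoints: 1.375, 1.75, 2.125, 2.5, 2.875, 3.25, 3.625, 4.
f(1.375) = 3.703125, f(1.75) = 8.8125, f(2.125) = 15.328125, f(2.5) = 23.25, f(2.875) = 32.578125, f(3.25) = 43.3125, f(3.625) = 55.453125, f(4) = 69.
Sum = Δu · [f(1.375) + f(1.75) + f(2.125) + ...].
Sum = 94.2890625.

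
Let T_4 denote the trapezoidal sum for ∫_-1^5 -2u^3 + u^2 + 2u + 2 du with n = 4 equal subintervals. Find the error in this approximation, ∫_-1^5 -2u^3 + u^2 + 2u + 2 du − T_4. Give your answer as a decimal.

24.75

Exact integral: ∫_-1^5 f(u) du = -234.
T_4 = -258.75.
Error = -234 − (-258.75) = 24.75.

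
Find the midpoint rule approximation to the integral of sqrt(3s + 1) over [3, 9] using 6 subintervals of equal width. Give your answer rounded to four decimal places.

25.9055

Δs = (9 − 3)/6 = 1.
Midpoints: 3.5, 4.5, 5.5, 6.5, 7.5, 8.5.
f(3.5) ≈ 3.3912, f(4.5) ≈ 3.8079, f(5.5) ≈ 4.1833, f(6.5) ≈ 4.5277, f(7.5) ≈ 4.8477, f(8.5) ≈ 5.1478.
Sum = Δs · [f(3.5) + f(4.5) + f(5.5) + ...].
Sum ≈ 25.9055.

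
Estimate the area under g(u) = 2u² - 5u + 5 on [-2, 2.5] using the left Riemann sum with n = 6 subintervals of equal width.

40.21875

Δu = (2.5 − (-2))/6 = 0.75.
Left endpoints: -2, -1.25, -0.5, 0.25, 1, 1.75.
g(-2) = 23, g(-1.25) = 14.375, g(-0.5) = 8, g(0.25) = 3.875, g(1) = 2, g(1.75) = 2.375.
Sum = Δu · [g(-2) + g(-1.25) + g(-0.5) + ...].
Sum = 40.21875.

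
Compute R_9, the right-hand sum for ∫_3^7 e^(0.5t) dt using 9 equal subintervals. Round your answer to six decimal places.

Δt = (7 − 3)/9 = 4/9.
Right endpoints: 31/9, 35/9, 13/3, 43/9, 47/9, 17/3, 55/9, 59/9, 7.
f(31/9) ≈ 5.596952, f(35/9) ≈ 6.989748, f(13/3) ≈ 8.729138, f(43/9) ≈ 10.901375, f(47/9) ≈ 13.614169, f(17/3) ≈ 17.002040, f(55/9) ≈ 21.232978, f(59/9) ≈ 26.516781, f(7) ≈ 33.115452.
Sum = Δt · [f(31/9) + f(35/9) + f(13/3) + ...].
Sum ≈ 63.866059.

63.866059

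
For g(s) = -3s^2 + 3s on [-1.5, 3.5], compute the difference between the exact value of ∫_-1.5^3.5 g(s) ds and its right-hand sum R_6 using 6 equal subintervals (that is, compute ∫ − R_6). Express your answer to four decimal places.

7.9861

Exact integral: ∫_-1.5^3.5 g(s) ds = -31.25.
R_6 ≈ -39.236111.
Error ≈ -31.25 − (-39.236111) ≈ 7.9861.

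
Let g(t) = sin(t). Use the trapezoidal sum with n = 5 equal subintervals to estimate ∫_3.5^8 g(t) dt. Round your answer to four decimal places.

Δt = (8 − 3.5)/5 = 0.9.
g(3.5) ≈ -0.3508, g(4.4) ≈ -0.9516, g(5.3) ≈ -0.8323, g(6.2) ≈ -0.0831, g(7.1) ≈ 0.7290, g(8) ≈ 0.9894.
T_5 = (Δt/2)·[g(t_0) + 2g(t_1) + ... + 2g(t_{4}) + g(t_5)].
Sum ≈ -0.7368.

-0.7368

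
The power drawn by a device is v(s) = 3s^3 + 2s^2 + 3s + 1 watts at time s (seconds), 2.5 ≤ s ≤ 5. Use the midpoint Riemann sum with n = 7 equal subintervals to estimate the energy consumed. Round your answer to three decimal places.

542.045

Δs = (5 − 2.5)/7 = 5/14.
Midpoints: 75/28, 85/28, 95/28, 3.75, 115/28, 125/28, 135/28.
v(75/28) = 1778977/21952, v(85/28) = 2468847/21952, v(95/28) = 3322917/21952, v(3.75) = 198.578125, v(115/28) = 5595657/21952, v(125/28) = 7050327/21952, v(135/28) = 8741197/21952.
Sum = Δs · [v(75/28) + v(85/28) + v(95/28) + ...].
Sum ≈ 542.045.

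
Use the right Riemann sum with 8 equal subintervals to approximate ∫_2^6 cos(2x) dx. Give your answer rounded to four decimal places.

0.4752

Δx = (6 − 2)/8 = 0.5.
Right endpoints: 2.5, 3, 3.5, 4, 4.5, 5, 5.5, 6.
f(2.5) ≈ 0.2837, f(3) ≈ 0.9602, f(3.5) ≈ 0.7539, f(4) ≈ -0.1455, f(4.5) ≈ -0.9111, f(5) ≈ -0.8391, f(5.5) ≈ 0.0044, f(6) ≈ 0.8439.
Sum = Δx · [f(2.5) + f(3) + f(3.5) + ...].
Sum ≈ 0.4752.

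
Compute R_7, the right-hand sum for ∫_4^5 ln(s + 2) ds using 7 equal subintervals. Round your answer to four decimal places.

Δs = (5 − 4)/7 = 1/7.
Right endpoints: 29/7, 30/7, 31/7, 32/7, 33/7, 34/7, 5.
f(29/7) ≈ 1.8153, f(30/7) ≈ 1.8383, f(31/7) ≈ 1.8608, f(32/7) ≈ 1.8827, f(33/7) ≈ 1.9042, f(34/7) ≈ 1.9253, f(5) ≈ 1.9459.
Sum = Δs · [f(29/7) + f(30/7) + f(31/7) + ...].
Sum ≈ 1.8818.

1.8818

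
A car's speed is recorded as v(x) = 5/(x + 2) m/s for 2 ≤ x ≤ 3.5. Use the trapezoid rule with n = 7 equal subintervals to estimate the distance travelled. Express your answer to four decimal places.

1.5928

Δx = (3.5 − 2)/7 = 3/14.
v(2) = 1.25, v(31/14) = 70/59, v(17/7) = 35/31, v(37/14) = 14/13, v(20/7) = 35/34, v(43/14) = 70/71, v(23/7) = 35/37, v(3.5) = 10/11.
T_7 = (Δx/2)·[v(x_0) + 2v(x_1) + ... + 2v(x_{6}) + v(x_7)].
Sum ≈ 1.5928.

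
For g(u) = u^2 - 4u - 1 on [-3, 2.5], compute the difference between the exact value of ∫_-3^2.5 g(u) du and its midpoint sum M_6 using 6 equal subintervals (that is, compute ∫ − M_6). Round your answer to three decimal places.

0.385

Exact integral: ∫_-3^2.5 g(u) du ≈ 14.20833.
M_6 ≈ 13.82321.
Error ≈ 14.20833 − 13.82321 ≈ 0.385.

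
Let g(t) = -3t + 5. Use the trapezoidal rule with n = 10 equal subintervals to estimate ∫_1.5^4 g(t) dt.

Δt = (4 − 1.5)/10 = 0.25.
g(1.5) = 0.5, g(1.75) = -0.25, g(2) = -1, g(2.25) = -1.75, g(2.5) = -2.5, g(2.75) = -3.25, g(3) = -4, g(3.25) = -4.75, g(3.5) = -5.5, g(3.75) = -6.25, g(4) = -7.
T_10 = (Δt/2)·[g(t_0) + 2g(t_1) + ... + 2g(t_{9}) + g(t_10)].
Sum = -8.125.

-8.125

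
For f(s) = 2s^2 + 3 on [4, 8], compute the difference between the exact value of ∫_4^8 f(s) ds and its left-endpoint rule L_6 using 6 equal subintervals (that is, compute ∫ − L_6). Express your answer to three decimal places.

Exact integral: ∫_4^8 f(s) ds ≈ 310.66667.
L_6 ≈ 279.25926.
Error ≈ 310.66667 − 279.25926 ≈ 31.407.

31.407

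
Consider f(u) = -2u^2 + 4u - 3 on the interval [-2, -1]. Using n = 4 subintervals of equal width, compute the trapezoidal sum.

-13.6875

Δu = (-1 − (-2))/4 = 0.25.
f(-2) = -19, f(-1.75) = -16.125, f(-1.5) = -13.5, f(-1.25) = -11.125, f(-1) = -9.
T_4 = (Δu/2)·[f(u_0) + 2f(u_1) + 2f(u_2) + 2f(u_3) + f(u_4)].
Sum = -13.6875.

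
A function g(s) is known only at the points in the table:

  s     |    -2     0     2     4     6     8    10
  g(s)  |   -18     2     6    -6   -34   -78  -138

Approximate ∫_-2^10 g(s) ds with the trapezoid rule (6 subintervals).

Δs = 2.
T_6 = (2/2)·[(-18) + 2·2 + 2·6 + 2·(-6) + 2·(-34) + 2·(-78) + (-138)] = -376.

-376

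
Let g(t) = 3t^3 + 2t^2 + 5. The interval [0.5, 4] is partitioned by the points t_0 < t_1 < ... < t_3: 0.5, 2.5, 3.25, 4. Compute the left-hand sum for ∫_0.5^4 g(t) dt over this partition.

Subinterval widths: 2, 0.75, 0.75.
Left endpoints: 0.5, 2.5, 3.25.
g(0.5) = 5.875, g(2.5) = 64.375, g(3.25) = 129.109375.
Sum = Σ Δt_i · g(t_i).
Sum = 156.86328125.

156.86328125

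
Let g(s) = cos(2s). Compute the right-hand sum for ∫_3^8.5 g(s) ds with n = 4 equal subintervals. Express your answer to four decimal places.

-0.9423

Δs = (8.5 − 3)/4 = 1.375.
Right endpoints: 4.375, 5.75, 7.125, 8.5.
g(4.375) ≈ -0.7808, g(5.75) ≈ 0.4833, g(7.125) ≈ -0.1126, g(8.5) ≈ -0.2752.
Sum = Δs · [g(4.375) + g(5.75) + g(7.125) + g(8.5)].
Sum ≈ -0.9423.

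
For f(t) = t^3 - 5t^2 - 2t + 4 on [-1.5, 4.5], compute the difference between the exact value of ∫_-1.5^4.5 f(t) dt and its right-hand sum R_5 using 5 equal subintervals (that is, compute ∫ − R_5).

Exact integral: ∫_-1.5^4.5 f(t) dt = -50.25.
R_5 = -55.47.
Error = -50.25 − (-55.47) = 5.22.

5.22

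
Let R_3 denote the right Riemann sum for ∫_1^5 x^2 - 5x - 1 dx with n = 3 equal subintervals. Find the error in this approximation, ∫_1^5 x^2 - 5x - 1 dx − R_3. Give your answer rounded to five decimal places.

-3.85185

Exact integral: ∫_1^5 f(x) dx ≈ -22.6666667.
R_3 ≈ -18.8148148.
Error ≈ -22.6666667 − (-18.8148148) ≈ -3.85185.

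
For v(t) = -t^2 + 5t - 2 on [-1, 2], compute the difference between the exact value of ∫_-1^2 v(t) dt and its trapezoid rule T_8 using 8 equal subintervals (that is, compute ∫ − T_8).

0.0703125

Exact integral: ∫_-1^2 v(t) dt = -1.5.
T_8 = -1.5703125.
Error = -1.5 − (-1.5703125) = 0.0703125.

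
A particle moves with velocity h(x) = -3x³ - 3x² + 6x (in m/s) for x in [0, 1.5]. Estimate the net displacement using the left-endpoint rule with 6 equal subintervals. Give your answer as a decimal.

0.41015625

Δx = (1.5 − 0)/6 = 0.25.
Left endpoints: 0, 0.25, 0.5, 0.75, 1, 1.25.
h(0) = 0, h(0.25) = 1.265625, h(0.5) = 1.875, h(0.75) = 1.546875, h(1) = 0, h(1.25) = -3.046875.
Sum = Δx · [h(0) + h(0.25) + h(0.5) + ...].
Sum = 0.41015625.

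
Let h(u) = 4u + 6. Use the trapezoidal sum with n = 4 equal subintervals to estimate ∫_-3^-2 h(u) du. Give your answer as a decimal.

-4

Δu = (-2 − (-3))/4 = 0.25.
h(-3) = -6, h(-2.75) = -5, h(-2.5) = -4, h(-2.25) = -3, h(-2) = -2.
T_4 = (Δu/2)·[h(u_0) + 2h(u_1) + 2h(u_2) + 2h(u_3) + h(u_4)].
Sum = -4.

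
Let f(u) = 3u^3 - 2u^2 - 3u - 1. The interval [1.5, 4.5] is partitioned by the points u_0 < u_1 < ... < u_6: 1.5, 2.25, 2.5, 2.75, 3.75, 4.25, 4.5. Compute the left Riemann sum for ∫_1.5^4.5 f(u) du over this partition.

152.671875

Subinterval widths: 0.75, 0.25, 0.25, 1, 0.5, 0.25.
Left endpoints: 1.5, 2.25, 2.5, 2.75, 3.75, 4.25.
f(1.5) = 0.125, f(2.25) = 16.296875, f(2.5) = 25.875, f(2.75) = 38.015625, f(3.75) = 117.828125, f(4.25) = 180.421875.
Sum = Σ Δu_i · f(u_i).
Sum = 152.671875.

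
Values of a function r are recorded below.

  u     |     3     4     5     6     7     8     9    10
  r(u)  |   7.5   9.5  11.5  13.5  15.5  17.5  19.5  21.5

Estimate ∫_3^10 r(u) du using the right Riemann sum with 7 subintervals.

Δu = 1.
Sum = 1·[9.5 + 11.5 + 13.5 + 15.5 + 17.5 + 19.5 + 21.5] = 108.5.

108.5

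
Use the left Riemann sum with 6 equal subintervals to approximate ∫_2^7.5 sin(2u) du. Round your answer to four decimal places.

-0.6076

Δu = (7.5 − 2)/6 = 11/12.
Left endpoints: 2, 35/12, 23/6, 4.75, 17/3, 79/12.
f(2) ≈ -0.7568, f(35/12) ≈ -0.4348, f(23/6) ≈ 0.9825, f(4.75) ≈ -0.0752, f(17/3) ≈ -0.9435, f(79/12) ≈ 0.5649.
Sum = Δu · [f(2) + f(35/12) + f(23/6) + ...].
Sum ≈ -0.6076.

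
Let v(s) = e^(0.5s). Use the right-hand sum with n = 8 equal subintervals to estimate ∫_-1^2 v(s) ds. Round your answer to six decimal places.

4.631822

Δs = (2 − (-1))/8 = 0.375.
Right endpoints: -0.625, -0.25, 0.125, 0.5, 0.875, 1.25, 1.625, 2.
v(-0.625) ≈ 0.731616, v(-0.25) ≈ 0.882497, v(0.125) ≈ 1.064494, v(0.5) ≈ 1.284025, v(0.875) ≈ 1.548830, v(1.25) ≈ 1.868246, v(1.625) ≈ 2.253535, v(2) ≈ 2.718282.
Sum = Δs · [v(-0.625) + v(-0.25) + v(0.125) + ...].
Sum ≈ 4.631822.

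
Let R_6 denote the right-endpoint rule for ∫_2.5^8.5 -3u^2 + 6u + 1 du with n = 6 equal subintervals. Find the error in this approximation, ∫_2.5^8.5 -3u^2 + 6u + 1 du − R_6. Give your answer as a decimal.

84

Exact integral: ∫_2.5^8.5 f(u) du = -394.5.
R_6 = -478.5.
Error = -394.5 − (-478.5) = 84.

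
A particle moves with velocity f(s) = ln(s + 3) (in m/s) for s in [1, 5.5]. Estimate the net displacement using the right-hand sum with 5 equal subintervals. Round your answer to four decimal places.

Δs = (5.5 − 1)/5 = 0.9.
Right endpoints: 1.9, 2.8, 3.7, 4.6, 5.5.
f(1.9) ≈ 1.5892, f(2.8) ≈ 1.7579, f(3.7) ≈ 1.9021, f(4.6) ≈ 2.0281, f(5.5) ≈ 2.1401.
Sum = Δs · [f(1.9) + f(2.8) + f(3.7) + f(4.6) + f(5.5)].
Sum ≈ 8.4757.

8.4757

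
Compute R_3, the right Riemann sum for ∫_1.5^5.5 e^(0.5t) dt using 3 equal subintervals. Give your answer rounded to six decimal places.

37.062907

Δt = (5.5 − 1.5)/3 = 4/3.
Right endpoints: 17/6, 25/6, 5.5.
f(17/6) ≈ 4.123353, f(25/6) ≈ 8.031195, f(5.5) ≈ 15.642632.
Sum = Δt · [f(17/6) + f(25/6) + f(5.5)].
Sum ≈ 37.062907.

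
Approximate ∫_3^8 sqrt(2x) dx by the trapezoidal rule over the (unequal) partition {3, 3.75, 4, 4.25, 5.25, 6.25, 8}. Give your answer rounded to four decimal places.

16.4189

Subinterval widths: 0.75, 0.25, 0.25, 1, 1, 1.75.
f(3) ≈ 2.4495, f(3.75) ≈ 2.7386, f(4) ≈ 2.8284, f(4.25) ≈ 2.9155, f(5.25) ≈ 3.2404, f(6.25) ≈ 3.5355, f(8) ≈ 4.0000.
On each subinterval the trapezoid contributes (Δx_i/2)·[f(x_{i-1}) + f(x_i)].
Sum ≈ 16.4189.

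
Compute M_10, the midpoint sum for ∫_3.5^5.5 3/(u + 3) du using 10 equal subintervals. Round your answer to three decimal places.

0.805

Δu = (5.5 − 3.5)/10 = 0.2.
Midpoints: 3.6, 3.8, 4, 4.2, 4.4, 4.6, 4.8, 5, 5.2, 5.4.
f(3.6) = 5/11, f(3.8) = 15/34, f(4) = 3/7, f(4.2) = 5/12, f(4.4) = 15/37, f(4.6) = 15/38, f(4.8) = 5/13, f(5) = 0.375, f(5.2) = 15/41, f(5.4) = 5/14.
Sum = Δu · [f(3.6) + f(3.8) + f(4) + ...].
Sum ≈ 0.805.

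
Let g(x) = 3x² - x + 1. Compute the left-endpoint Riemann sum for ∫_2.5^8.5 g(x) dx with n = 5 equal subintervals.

460.62

Δx = (8.5 − 2.5)/5 = 1.2.
Left endpoints: 2.5, 3.7, 4.9, 6.1, 7.3.
g(2.5) = 17.25, g(3.7) = 38.37, g(4.9) = 68.13, g(6.1) = 106.53, g(7.3) = 153.57.
Sum = Δx · [g(2.5) + g(3.7) + g(4.9) + g(6.1) + g(7.3)].
Sum = 460.62.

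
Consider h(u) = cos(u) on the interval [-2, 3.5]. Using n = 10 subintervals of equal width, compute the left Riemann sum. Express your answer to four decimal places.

0.6874

Δu = (3.5 − (-2))/10 = 0.55.
Left endpoints: -2, -1.45, -0.9, -0.35, 0.2, 0.75, 1.3, 1.85, 2.4, 2.95.
h(-2) ≈ -0.4161, h(-1.45) ≈ 0.1205, h(-0.9) ≈ 0.6216, h(-0.35) ≈ 0.9394, h(0.2) ≈ 0.9801, h(0.75) ≈ 0.7317, h(1.3) ≈ 0.2675, h(1.85) ≈ -0.2756, h(2.4) ≈ -0.7374, h(2.95) ≈ -0.9817.
Sum = Δu · [h(-2) + h(-1.45) + h(-0.9) + ...].
Sum ≈ 0.6874.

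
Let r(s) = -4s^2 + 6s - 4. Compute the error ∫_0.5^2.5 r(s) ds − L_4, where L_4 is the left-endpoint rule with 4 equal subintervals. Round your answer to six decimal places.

-2.666667

Exact integral: ∫_0.5^2.5 r(s) ds ≈ -10.66666667.
L_4 = -8.
Error ≈ -10.66666667 − (-8) ≈ -2.666667.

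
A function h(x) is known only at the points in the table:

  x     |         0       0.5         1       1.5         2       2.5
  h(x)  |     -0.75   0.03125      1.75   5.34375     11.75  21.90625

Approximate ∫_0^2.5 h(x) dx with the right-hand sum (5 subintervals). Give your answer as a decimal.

20.390625

Δx = 0.5.
Sum = 0.5·[0.03125 + 1.75 + 5.34375 + 11.75 + 21.90625] = 20.390625.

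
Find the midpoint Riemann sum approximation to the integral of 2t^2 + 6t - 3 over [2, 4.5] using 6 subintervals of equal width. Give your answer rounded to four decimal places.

96.5943

Δt = (4.5 − 2)/6 = 5/12.
Midpoints: 53/24, 2.625, 73/24, 83/24, 3.875, 103/24.
f(53/24) = 5761/288, f(2.625) = 26.53125, f(73/24) = 9721/288, f(83/24) = 12001/288, f(3.875) = 50.28125, f(103/24) = 17161/288.
Sum = Δt · [f(53/24) + f(2.625) + f(73/24) + ...].
Sum ≈ 96.5943.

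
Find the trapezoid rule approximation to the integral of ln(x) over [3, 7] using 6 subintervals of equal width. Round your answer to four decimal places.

Δx = (7 − 3)/6 = 2/3.
f(3) ≈ 1.0986, f(11/3) ≈ 1.2993, f(13/3) ≈ 1.4663, f(5) ≈ 1.6094, f(17/3) ≈ 1.7346, f(19/3) ≈ 1.8458, f(7) ≈ 1.9459.
T_6 = (Δx/2)·[f(x_0) + 2f(x_1) + ... + 2f(x_{5}) + f(x_6)].
Sum ≈ 6.3185.

6.3185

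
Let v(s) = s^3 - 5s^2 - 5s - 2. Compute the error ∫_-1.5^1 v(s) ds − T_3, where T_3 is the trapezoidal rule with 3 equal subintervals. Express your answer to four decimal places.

1.6638

Exact integral: ∫_-1.5^1 v(s) ds ≈ -10.182292.
T_3 ≈ -11.846065.
Error ≈ -10.182292 − (-11.846065) ≈ 1.6638.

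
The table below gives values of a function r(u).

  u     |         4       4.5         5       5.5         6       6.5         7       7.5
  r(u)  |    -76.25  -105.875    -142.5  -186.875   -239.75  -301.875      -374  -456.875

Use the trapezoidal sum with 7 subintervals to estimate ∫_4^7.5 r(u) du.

Δu = 0.5.
T_7 = (0.5/2)·[(-76.25) + 2·(-105.875) + 2·(-142.5) + 2·(-186.875) + 2·(-239.75) + 2·(-301.875) + 2·(-374) + (-456.875)] = -808.71875.

-808.71875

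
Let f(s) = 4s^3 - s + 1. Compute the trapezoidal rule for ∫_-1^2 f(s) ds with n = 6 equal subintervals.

Δs = (2 − (-1))/6 = 0.5.
f(-1) = -2, f(-0.5) = 1, f(0) = 1, f(0.5) = 1, f(1) = 4, f(1.5) = 13, f(2) = 31.
T_6 = (Δs/2)·[f(s_0) + 2f(s_1) + ... + 2f(s_{5}) + f(s_6)].
Sum = 17.25.

17.25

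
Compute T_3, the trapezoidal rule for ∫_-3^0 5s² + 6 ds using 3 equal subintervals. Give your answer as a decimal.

Δs = (0 − (-3))/3 = 1.
f(-3) = 51, f(-2) = 26, f(-1) = 11, f(0) = 6.
T_3 = (Δs/2)·[f(s_0) + 2f(s_1) + 2f(s_2) + f(s_3)].
Sum = 65.5.

65.5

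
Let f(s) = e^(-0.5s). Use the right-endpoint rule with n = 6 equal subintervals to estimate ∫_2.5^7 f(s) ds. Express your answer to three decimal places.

Δs = (7 − 2.5)/6 = 0.75.
Right endpoints: 3.25, 4, 4.75, 5.5, 6.25, 7.
f(3.25) ≈ 0.197, f(4) ≈ 0.135, f(4.75) ≈ 0.093, f(5.5) ≈ 0.064, f(6.25) ≈ 0.044, f(7) ≈ 0.030.
Sum = Δs · [f(3.25) + f(4) + f(4.75) + ...].
Sum ≈ 0.422.

0.422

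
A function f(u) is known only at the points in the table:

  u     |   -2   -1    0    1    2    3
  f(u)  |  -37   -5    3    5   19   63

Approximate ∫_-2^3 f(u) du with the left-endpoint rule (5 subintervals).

Δu = 1.
Sum = 1·[(-37) + (-5) + 3 + 5 + 19] = -15.

-15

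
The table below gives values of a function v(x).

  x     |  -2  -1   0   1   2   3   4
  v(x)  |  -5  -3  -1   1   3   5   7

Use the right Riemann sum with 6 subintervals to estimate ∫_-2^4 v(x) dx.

Δx = 1.
Sum = 1·[(-3) + (-1) + 1 + 3 + 5 + 7] = 12.

12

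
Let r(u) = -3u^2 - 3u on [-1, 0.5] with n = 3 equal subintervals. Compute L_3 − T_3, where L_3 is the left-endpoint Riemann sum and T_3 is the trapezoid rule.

0.5625

L_3 = 0.375.
T_3 = -0.1875.
L_3 − T_3 = 0.5625.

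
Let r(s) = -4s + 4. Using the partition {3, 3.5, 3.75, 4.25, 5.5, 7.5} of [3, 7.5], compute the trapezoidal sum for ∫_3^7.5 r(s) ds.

-76.5

Subinterval widths: 0.5, 0.25, 0.5, 1.25, 2.
r(3) = -8, r(3.5) = -10, r(3.75) = -11, r(4.25) = -13, r(5.5) = -18, r(7.5) = -26.
On each subinterval the trapezoid contributes (Δs_i/2)·[r(s_{i-1}) + r(s_i)].
Sum = -76.5.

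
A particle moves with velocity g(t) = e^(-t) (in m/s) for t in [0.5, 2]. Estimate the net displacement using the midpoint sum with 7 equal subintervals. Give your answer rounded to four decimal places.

0.4703

Δt = (2 − 0.5)/7 = 3/14.
Midpoints: 17/28, 23/28, 29/28, 1.25, 41/28, 47/28, 53/28.
g(17/28) ≈ 0.5449, g(23/28) ≈ 0.4398, g(29/28) ≈ 0.3550, g(1.25) ≈ 0.2865, g(41/28) ≈ 0.2312, g(47/28) ≈ 0.1866, g(53/28) ≈ 0.1506.
Sum = Δt · [g(17/28) + g(23/28) + g(29/28) + ...].
Sum ≈ 0.4703.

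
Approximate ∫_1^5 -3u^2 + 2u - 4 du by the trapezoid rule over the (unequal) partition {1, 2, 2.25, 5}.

Subinterval widths: 1, 0.25, 2.75.
f(1) = -5, f(2) = -12, f(2.25) = -14.6875, f(5) = -69.
On each subinterval the trapezoid contributes (Δu_i/2)·[f(u_{i-1}) + f(u_i)].
Sum = -126.90625.

-126.90625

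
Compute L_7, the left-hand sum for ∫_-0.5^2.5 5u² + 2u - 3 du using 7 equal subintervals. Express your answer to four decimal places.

15.9949

Δu = (2.5 − (-0.5))/7 = 3/7.
Left endpoints: -0.5, -1/14, 5/14, 11/14, 17/14, 23/14, 29/14.
f(-0.5) = -2.75, f(-1/14) = -611/196, f(5/14) = -323/196, f(11/14) = 325/196, f(17/14) = 1333/196, f(23/14) = 2701/196, f(29/14) = 4429/196.
Sum = Δu · [f(-0.5) + f(-1/14) + f(5/14) + ...].
Sum ≈ 15.9949.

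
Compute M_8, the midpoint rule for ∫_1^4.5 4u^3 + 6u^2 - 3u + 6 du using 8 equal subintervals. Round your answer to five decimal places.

579.26025

Δu = (4.5 − 1)/8 = 0.4375.
Midpoints: 1.21875, 1.65625, 2.09375, 2.53125, 2.96875, 3.40625, 3.84375, 4.28125.
f(1.21875) = 151527/8192, f(1.65625) = 292157/8192, f(2.09375) = 513931/8192, f(2.53125) = 833313/8192, f(2.96875) = 1266767/8192, f(3.40625) = 1830757/8192, f(3.84375) = 2541747/8192, f(4.28125) = 3416201/8192.
Sum = Δu · [f(1.21875) + f(1.65625) + f(2.09375) + ...].
Sum ≈ 579.26025.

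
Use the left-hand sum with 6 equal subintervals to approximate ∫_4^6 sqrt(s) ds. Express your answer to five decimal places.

Δs = (6 − 4)/6 = 1/3.
Left endpoints: 4, 13/3, 14/3, 5, 16/3, 17/3.
f(4) ≈ 2.00000, f(13/3) ≈ 2.08167, f(14/3) ≈ 2.16025, f(5) ≈ 2.23607, f(16/3) ≈ 2.30940, f(17/3) ≈ 2.38048.
Sum = Δs · [f(4) + f(13/3) + f(14/3) + ...].
Sum ≈ 4.38929.

4.38929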